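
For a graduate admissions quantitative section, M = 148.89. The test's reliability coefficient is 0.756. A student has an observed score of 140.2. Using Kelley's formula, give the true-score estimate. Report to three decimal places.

142.320

Weight the observed score by reliability and the mean by (1 − reliability): T̂ = 0.756·140.2 + 0.244·148.89 = 105.9912 + 36.32916 = 142.3204.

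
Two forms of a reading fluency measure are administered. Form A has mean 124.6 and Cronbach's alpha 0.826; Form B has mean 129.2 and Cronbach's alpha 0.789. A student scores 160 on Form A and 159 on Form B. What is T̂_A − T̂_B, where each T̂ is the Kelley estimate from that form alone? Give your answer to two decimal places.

T̂_A = 0.826(160) + 0.174(124.6) = 153.8404
T̂_B = 0.789(159) + 0.211(129.2) = 152.7122
T̂_A − T̂_B = 1.1282

1.13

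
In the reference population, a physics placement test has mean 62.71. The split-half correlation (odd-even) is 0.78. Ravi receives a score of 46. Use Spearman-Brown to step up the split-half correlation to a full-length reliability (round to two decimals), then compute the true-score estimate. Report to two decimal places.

48.01

Spearman-Brown: ρ = 2r/(1 + r) = 2(0.78)/(1 + 0.78) = 1.560/1.78 = 0.8764 → 0.88
T̂ = ρX + (1 − ρ)μ
  = 0.88 × 46 + 0.12 × 62.71
  = 40.48 + 7.5252
  = 48.005
  ≈ 48.01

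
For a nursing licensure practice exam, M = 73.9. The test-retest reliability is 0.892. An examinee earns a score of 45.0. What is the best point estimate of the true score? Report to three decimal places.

48.121

T̂ = ρX + (1 − ρ)μ
  = 0.892 × 45.0 + 0.108 × 73.9
  = 40.1400 + 7.9812
  = 48.1212
  ≈ 48.121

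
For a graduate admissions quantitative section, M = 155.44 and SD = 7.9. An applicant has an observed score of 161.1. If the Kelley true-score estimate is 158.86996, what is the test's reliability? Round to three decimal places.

T̂ = ρX + (1 − ρ)μ  ⇒  T̂ − μ = ρ(X − μ)
ρ = (T̂ − μ)/(X − μ) = (158.86996 − 155.44) / (161.1 − 155.44) = 3.42996 / 5.66 = 0.60600

0.606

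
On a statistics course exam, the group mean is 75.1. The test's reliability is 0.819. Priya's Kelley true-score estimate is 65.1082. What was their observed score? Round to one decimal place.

T̂ = ρX + (1 − ρ)μ  ⇒  X = (T̂ − (1 − ρ)μ) / ρ
X = (65.1082 − 0.181 × 75.1) / 0.819 = (65.1082 − 13.5931) / 0.819 = 51.5151 / 0.819 = 62.900

62.9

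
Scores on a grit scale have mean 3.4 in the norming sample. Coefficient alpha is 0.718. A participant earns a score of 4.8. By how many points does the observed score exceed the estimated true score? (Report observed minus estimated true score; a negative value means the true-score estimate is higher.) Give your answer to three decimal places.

0.395

Weight the observed score by reliability and the mean by (1 − reliability): T̂ = 0.718·4.8 + 0.282·3.4 = 3.4464 + 0.9588 = 4.40520.
X − T̂ = 4.8 − 4.4052 = 0.3948 → 0.395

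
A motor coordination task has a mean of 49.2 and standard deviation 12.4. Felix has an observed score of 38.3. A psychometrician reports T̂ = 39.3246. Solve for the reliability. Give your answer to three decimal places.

T̂ = ρX + (1 − ρ)μ  ⇒  T̂ − μ = ρ(X − μ)
ρ = (T̂ − μ)/(X − μ) = (39.3246 − 49.2) / (38.3 − 49.2) = -9.8754 / -10.9 = 0.90600

0.906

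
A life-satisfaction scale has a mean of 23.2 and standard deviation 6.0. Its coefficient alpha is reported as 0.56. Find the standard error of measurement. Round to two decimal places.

3.98

SEM = SD · √(1 − ρ) = 6.0 × √0.44 = 6.0 × 0.6633 = 3.980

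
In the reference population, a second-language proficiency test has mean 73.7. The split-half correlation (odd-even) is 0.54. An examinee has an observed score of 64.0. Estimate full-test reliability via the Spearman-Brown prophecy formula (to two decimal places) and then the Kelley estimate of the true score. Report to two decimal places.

Spearman-Brown: ρ = 2r/(1 + r) = 2(0.54)/(1 + 0.54) = 1.080/1.54 = 0.7013 → 0.70
T̂ = 0.70(64.0) + 0.30(73.7) = 44.800 + 22.110 = 66.910 → 66.91

66.91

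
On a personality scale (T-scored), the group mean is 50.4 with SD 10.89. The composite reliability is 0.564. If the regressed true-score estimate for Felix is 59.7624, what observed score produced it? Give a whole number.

67

T̂ = ρX + (1 − ρ)μ  ⇒  X = (T̂ − (1 − ρ)μ) / ρ
X = (59.7624 − 0.436 × 50.4) / 0.564 = (59.7624 − 21.9744) / 0.564 = 37.7880 / 0.564 = 67.00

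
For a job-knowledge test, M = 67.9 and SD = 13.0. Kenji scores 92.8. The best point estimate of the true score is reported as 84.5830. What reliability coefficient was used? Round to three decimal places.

T̂ = ρX + (1 − ρ)μ  ⇒  T̂ − μ = ρ(X − μ)
ρ = (T̂ − μ)/(X − μ) = (84.5830 − 67.9) / (92.8 − 67.9) = 16.6830 / 24.9 = 0.67000

0.670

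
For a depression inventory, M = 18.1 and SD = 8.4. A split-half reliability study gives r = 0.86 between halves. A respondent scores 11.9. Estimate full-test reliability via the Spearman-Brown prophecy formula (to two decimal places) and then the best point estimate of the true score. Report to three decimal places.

12.396

Spearman-Brown: ρ = 2r/(1 + r) = 2(0.86)/(1 + 0.86) = 1.720/1.86 = 0.9247 → 0.92
Weight the observed score by reliability and the mean by (1 − reliability): T̂ = 0.92·11.9 + 0.08·18.1 = 10.948 + 1.448 = 12.3960.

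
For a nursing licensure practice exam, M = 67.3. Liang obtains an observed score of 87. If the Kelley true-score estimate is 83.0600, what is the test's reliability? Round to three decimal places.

T̂ = ρX + (1 − ρ)μ  ⇒  T̂ − μ = ρ(X − μ)
ρ = (T̂ − μ)/(X − μ) = (83.0600 − 67.3) / (87 − 67.3) = 15.7600 / 19.7 = 0.80000

0.800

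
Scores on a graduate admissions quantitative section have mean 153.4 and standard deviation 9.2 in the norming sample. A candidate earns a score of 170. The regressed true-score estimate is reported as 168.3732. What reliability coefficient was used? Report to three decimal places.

0.902

T̂ = ρX + (1 − ρ)μ  ⇒  T̂ − μ = ρ(X − μ)
ρ = (T̂ − μ)/(X − μ) = (168.3732 − 153.4) / (170 − 153.4) = 14.9732 / 16.6 = 0.90200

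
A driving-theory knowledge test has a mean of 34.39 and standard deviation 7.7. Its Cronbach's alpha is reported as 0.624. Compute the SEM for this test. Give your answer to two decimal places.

SEM = SD · √(1 − ρ) = 7.7 × √0.376 = 7.7 × 0.6132 = 4.722

4.72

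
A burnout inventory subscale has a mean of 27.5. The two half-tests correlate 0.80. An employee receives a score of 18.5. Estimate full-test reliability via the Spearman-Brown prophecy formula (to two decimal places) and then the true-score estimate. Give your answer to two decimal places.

19.49

Spearman-Brown: ρ = 2r/(1 + r) = 2(0.80)/(1 + 0.80) = 1.600/1.80 = 0.8889 → 0.89
T̂ = ρX + (1 − ρ)μ
  = 0.89 × 18.5 + 0.11 × 27.5
  = 16.465 + 3.025
  = 19.490
  ≈ 19.49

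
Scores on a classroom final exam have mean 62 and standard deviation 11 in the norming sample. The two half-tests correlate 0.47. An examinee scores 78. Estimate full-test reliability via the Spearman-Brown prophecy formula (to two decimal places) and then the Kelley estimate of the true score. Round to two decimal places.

Spearman-Brown: ρ = 2r/(1 + r) = 2(0.47)/(1 + 0.47) = 0.940/1.47 = 0.6395 → 0.64
T̂ = 0.64(78) + 0.36(62) = 49.92 + 22.32 = 72.240 → 72.24

72.24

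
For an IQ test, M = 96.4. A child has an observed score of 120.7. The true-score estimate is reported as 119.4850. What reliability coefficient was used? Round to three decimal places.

0.950

T̂ = ρX + (1 − ρ)μ  ⇒  T̂ − μ = ρ(X − μ)
ρ = (T̂ − μ)/(X − μ) = (119.4850 − 96.4) / (120.7 − 96.4) = 23.0850 / 24.3 = 0.95000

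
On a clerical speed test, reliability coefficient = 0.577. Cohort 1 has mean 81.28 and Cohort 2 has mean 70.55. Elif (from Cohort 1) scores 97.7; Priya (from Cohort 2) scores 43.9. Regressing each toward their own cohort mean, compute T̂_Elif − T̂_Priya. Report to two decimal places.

T̂_Elif = 0.577(97.7) + 0.423(81.28) = 90.7543
T̂_Priya = 0.577(43.9) + 0.423(70.55) = 55.1730
Difference = 90.7543 − 55.1730 = 35.5814

35.58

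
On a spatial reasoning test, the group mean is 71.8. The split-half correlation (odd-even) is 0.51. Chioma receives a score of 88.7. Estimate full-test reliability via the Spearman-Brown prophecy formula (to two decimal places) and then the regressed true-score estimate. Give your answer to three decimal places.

Spearman-Brown: ρ = 2r/(1 + r) = 2(0.51)/(1 + 0.51) = 1.020/1.51 = 0.6755 → 0.68
T̂ = 0.68(88.7) + 0.32(71.8) = 60.316 + 22.976 = 83.2920 → 83.292

83.292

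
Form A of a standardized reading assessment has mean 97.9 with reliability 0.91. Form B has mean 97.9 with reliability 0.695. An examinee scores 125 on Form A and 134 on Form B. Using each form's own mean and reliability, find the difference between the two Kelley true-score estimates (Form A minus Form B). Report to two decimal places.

-0.43

T̂_A = 0.91(125) + 0.09(97.9) = 122.5610
T̂_B = 0.695(134) + 0.305(97.9) = 122.9895
T̂_A − T̂_B = -0.4285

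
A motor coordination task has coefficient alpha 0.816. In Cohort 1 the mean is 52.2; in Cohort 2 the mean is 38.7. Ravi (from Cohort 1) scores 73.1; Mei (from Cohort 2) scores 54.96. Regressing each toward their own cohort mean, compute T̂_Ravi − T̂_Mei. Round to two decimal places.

17.29

T̂_Ravi = 0.816(73.1) + 0.184(52.2) = 69.2544
T̂_Mei = 0.816(54.96) + 0.184(38.7) = 51.9682
Difference = 69.2544 − 51.9682 = 17.2862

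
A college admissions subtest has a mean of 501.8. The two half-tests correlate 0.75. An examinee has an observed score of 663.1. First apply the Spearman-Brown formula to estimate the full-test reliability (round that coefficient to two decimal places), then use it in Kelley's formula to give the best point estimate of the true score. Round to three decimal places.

640.518

Spearman-Brown: ρ = 2r/(1 + r) = 2(0.75)/(1 + 0.75) = 1.500/1.75 = 0.8571 → 0.86
T̂ = ρX + (1 − ρ)μ
  = 0.86 × 663.1 + 0.14 × 501.8
  = 570.266 + 70.252
  = 640.5180
  ≈ 640.518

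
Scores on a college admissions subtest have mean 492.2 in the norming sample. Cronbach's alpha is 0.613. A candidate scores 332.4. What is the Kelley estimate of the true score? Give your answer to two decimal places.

T̂ = 0.613(332.4) + 0.387(492.2) = 203.7612 + 190.4814 = 394.243 → 394.24

394.24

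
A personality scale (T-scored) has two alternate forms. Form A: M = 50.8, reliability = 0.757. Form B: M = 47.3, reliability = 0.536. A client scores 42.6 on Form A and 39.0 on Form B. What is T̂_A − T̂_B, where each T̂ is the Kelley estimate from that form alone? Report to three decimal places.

T̂_A = 0.757(42.6) + 0.243(50.8) = 44.59260
T̂_B = 0.536(39.0) + 0.464(47.3) = 42.85120
T̂_A − T̂_B = 1.74140

1.741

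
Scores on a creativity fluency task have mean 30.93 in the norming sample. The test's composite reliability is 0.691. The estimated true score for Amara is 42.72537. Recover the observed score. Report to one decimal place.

T̂ = ρX + (1 − ρ)μ  ⇒  X = (T̂ − (1 − ρ)μ) / ρ
X = (42.72537 − 0.309 × 30.93) / 0.691 = (42.72537 − 9.55737) / 0.691 = 33.16800 / 0.691 = 48.000

48.0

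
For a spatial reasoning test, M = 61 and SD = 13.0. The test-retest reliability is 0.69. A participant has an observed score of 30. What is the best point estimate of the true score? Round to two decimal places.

39.61

Weight the observed score by reliability and the mean by (1 − reliability): T̂ = 0.69·30 + 0.31·61 = 20.70 + 18.91 = 39.610.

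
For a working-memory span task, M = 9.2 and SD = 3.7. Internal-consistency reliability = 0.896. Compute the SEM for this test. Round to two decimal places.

1.19

SEM = SD · √(1 − ρ) = 3.7 × √0.104 = 3.7 × 0.3225 = 1.193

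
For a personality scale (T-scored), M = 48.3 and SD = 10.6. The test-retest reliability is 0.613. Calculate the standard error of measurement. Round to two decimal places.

6.59

SEM = SD · √(1 − ρ) = 10.6 × √0.387 = 10.6 × 0.6221 = 6.594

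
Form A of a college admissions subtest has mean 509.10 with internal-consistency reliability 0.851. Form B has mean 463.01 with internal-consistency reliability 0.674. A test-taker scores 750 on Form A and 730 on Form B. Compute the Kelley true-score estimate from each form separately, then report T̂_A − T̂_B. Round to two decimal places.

T̂_A = 0.851(750) + 0.149(509.10) = 714.1059
T̂_B = 0.674(730) + 0.326(463.01) = 642.9613
T̂_A − T̂_B = 71.1446

71.14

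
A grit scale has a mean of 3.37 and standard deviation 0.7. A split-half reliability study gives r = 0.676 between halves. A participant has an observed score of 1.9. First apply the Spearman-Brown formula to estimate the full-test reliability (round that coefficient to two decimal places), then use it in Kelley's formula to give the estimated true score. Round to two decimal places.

Spearman-Brown: ρ = 2r/(1 + r) = 2(0.676)/(1 + 0.676) = 1.3520/1.676 = 0.8067 → 0.81
T̂ = ρX + (1 − ρ)μ
  = 0.81 × 1.9 + 0.19 × 3.37
  = 1.539 + 0.6403
  = 2.179
  ≈ 2.18

2.18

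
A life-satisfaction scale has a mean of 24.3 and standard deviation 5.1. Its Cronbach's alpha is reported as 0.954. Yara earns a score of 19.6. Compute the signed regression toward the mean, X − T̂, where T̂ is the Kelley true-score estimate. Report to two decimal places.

-0.22

Kelley's formula gives T̂ = 0.954·19.6 + 0.046·24.3 = 18.6984 + 1.1178 = 19.8162.
X − T̂ = 19.6 − 19.816 = -0.216 → -0.22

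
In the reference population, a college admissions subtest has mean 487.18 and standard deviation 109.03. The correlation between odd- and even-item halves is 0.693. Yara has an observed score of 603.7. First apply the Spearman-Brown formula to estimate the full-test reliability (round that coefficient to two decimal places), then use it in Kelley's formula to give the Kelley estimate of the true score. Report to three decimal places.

Spearman-Brown: ρ = 2r/(1 + r) = 2(0.693)/(1 + 0.693) = 1.3860/1.693 = 0.8187 → 0.82
T̂ = 0.82(603.7) + 0.18(487.18) = 495.034 + 87.6924 = 582.7264 → 582.726

582.726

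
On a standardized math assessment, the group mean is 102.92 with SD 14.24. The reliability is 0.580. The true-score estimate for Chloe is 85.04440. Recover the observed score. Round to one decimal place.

72.1

T̂ = ρX + (1 − ρ)μ  ⇒  X = (T̂ − (1 − ρ)μ) / ρ
X = (85.04440 − 0.420 × 102.92) / 0.580 = (85.04440 − 43.22640) / 0.580 = 41.81800 / 0.580 = 72.100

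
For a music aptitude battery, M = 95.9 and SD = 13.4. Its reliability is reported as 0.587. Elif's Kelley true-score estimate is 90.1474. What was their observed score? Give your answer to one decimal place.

86.1

T̂ = ρX + (1 − ρ)μ  ⇒  X = (T̂ − (1 − ρ)μ) / ρ
X = (90.1474 − 0.413 × 95.9) / 0.587 = (90.1474 − 39.6067) / 0.587 = 50.5407 / 0.587 = 86.100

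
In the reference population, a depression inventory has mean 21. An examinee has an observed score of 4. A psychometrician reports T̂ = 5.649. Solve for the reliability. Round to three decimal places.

T̂ = ρX + (1 − ρ)μ  ⇒  T̂ − μ = ρ(X − μ)
ρ = (T̂ − μ)/(X − μ) = (5.649 − 21) / (4 − 21) = -15.351 / -17.0 = 0.90300

0.903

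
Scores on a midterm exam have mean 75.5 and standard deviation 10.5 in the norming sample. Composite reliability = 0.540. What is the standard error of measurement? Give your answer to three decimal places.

7.121

SEM = SD · √(1 − ρ) = 10.5 × √0.460 = 10.5 × 0.6782 = 7.1214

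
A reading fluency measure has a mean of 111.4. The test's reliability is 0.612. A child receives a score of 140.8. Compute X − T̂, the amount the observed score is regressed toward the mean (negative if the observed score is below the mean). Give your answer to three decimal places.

11.407

T̂ = 0.612(140.8) + 0.388(111.4) = 86.1696 + 43.2232 = 129.39280 → 129.3928
X − T̂ = 140.8 − 129.3928 = 11.4072 → 11.407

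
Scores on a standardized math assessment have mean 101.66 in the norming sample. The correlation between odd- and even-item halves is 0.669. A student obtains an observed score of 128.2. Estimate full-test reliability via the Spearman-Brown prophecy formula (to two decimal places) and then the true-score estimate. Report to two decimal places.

Spearman-Brown: ρ = 2r/(1 + r) = 2(0.669)/(1 + 0.669) = 1.3380/1.669 = 0.8017 → 0.80
T̂ = 0.80(128.2) + 0.20(101.66) = 102.560 + 20.3320 = 122.892 → 122.89

122.89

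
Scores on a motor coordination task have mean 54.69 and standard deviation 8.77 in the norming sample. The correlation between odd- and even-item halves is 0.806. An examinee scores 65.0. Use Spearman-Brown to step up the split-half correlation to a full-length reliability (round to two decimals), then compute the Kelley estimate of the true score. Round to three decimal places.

Spearman-Brown: ρ = 2r/(1 + r) = 2(0.806)/(1 + 0.806) = 1.6120/1.806 = 0.8926 → 0.89
T̂ = ρX + (1 − ρ)μ
  = 0.89 × 65.0 + 0.11 × 54.69
  = 57.850 + 6.0159
  = 63.8659
  ≈ 63.866

63.866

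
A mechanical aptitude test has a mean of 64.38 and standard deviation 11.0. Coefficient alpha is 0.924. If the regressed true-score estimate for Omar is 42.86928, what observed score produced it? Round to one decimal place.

T̂ = ρX + (1 − ρ)μ  ⇒  X = (T̂ − (1 − ρ)μ) / ρ
X = (42.86928 − 0.076 × 64.38) / 0.924 = (42.86928 − 4.89288) / 0.924 = 37.97640 / 0.924 = 41.100

41.1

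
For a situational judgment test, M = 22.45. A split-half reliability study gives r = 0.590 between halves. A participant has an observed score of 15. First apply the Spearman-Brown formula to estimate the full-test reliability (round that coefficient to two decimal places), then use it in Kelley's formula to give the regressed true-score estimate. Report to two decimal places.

16.94

Spearman-Brown: ρ = 2r/(1 + r) = 2(0.590)/(1 + 0.590) = 1.1800/1.590 = 0.7421 → 0.74
Kelley's formula gives T̂ = 0.74·15 + 0.26·22.45 = 11.10 + 5.8370 = 16.937.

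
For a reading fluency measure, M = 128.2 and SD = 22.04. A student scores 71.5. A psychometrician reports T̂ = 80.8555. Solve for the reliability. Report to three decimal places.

0.835

T̂ = ρX + (1 − ρ)μ  ⇒  T̂ − μ = ρ(X − μ)
ρ = (T̂ − μ)/(X − μ) = (80.8555 − 128.2) / (71.5 − 128.2) = -47.3445 / -56.7 = 0.83500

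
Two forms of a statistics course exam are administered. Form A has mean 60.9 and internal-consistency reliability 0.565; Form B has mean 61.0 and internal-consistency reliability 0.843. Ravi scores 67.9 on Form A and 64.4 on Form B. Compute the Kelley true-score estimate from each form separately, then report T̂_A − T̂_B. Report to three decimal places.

0.989

T̂_A = 0.565(67.9) + 0.435(60.9) = 64.85500
T̂_B = 0.843(64.4) + 0.157(61.0) = 63.86620
T̂_A − T̂_B = 0.98880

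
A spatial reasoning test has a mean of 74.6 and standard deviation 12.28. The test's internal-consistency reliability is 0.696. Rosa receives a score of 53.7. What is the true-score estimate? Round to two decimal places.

T̂ = 0.696(53.7) + 0.304(74.6) = 37.3752 + 22.6784 = 60.054 → 60.05

60.05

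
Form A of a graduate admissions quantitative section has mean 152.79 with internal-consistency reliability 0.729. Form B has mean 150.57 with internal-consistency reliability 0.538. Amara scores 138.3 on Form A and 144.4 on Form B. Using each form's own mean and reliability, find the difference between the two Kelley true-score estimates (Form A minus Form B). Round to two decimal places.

T̂_A = 0.729(138.3) + 0.271(152.79) = 142.2268
T̂_B = 0.538(144.4) + 0.462(150.57) = 147.2505
T̂_A − T̂_B = -5.0238

-5.02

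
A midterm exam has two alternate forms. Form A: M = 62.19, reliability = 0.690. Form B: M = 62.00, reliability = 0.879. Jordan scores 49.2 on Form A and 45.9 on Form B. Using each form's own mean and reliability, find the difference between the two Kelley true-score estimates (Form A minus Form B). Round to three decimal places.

5.379

T̂_A = 0.690(49.2) + 0.310(62.19) = 53.22690
T̂_B = 0.879(45.9) + 0.121(62.00) = 47.84810
T̂_A − T̂_B = 5.37880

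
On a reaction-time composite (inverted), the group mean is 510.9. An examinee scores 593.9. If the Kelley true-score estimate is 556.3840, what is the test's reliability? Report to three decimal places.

T̂ = ρX + (1 − ρ)μ  ⇒  T̂ − μ = ρ(X − μ)
ρ = (T̂ − μ)/(X − μ) = (556.3840 − 510.9) / (593.9 − 510.9) = 45.4840 / 83.0 = 0.54800

0.548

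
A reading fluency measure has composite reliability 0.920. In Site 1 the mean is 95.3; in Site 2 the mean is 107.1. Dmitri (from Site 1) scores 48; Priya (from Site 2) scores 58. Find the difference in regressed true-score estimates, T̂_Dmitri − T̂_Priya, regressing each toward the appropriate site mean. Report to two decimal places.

T̂_Dmitri = 0.920(48) + 0.080(95.3) = 51.7840
T̂_Priya = 0.920(58) + 0.080(107.1) = 61.9280
Difference = 51.7840 − 61.9280 = -10.1440

-10.14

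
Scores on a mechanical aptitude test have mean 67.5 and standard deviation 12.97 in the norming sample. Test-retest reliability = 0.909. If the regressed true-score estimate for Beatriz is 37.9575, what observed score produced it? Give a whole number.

T̂ = ρX + (1 − ρ)μ  ⇒  X = (T̂ − (1 − ρ)μ) / ρ
X = (37.9575 − 0.091 × 67.5) / 0.909 = (37.9575 − 6.1425) / 0.909 = 31.8150 / 0.909 = 35.00

35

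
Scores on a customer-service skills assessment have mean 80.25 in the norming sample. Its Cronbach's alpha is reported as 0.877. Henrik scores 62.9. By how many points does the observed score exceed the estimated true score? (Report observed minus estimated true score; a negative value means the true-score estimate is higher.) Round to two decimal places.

T̂ = 0.877(62.9) + 0.123(80.25) = 55.1633 + 9.87075 = 65.0340 → 65.034
X − T̂ = 62.9 − 65.034 = -2.134 → -2.13

-2.13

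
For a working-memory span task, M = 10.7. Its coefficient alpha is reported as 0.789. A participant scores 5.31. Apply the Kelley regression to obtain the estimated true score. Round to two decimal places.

Regress the observed score toward the mean by the unreliability: T̂ = 0.789·5.31 + 0.211·10.7 = 4.18959 + 2.2577 = 6.447.

6.45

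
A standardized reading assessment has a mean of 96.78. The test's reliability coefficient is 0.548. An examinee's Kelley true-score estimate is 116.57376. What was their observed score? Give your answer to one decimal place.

132.9

T̂ = ρX + (1 − ρ)μ  ⇒  X = (T̂ − (1 − ρ)μ) / ρ
X = (116.57376 − 0.452 × 96.78) / 0.548 = (116.57376 − 43.74456) / 0.548 = 72.82920 / 0.548 = 132.900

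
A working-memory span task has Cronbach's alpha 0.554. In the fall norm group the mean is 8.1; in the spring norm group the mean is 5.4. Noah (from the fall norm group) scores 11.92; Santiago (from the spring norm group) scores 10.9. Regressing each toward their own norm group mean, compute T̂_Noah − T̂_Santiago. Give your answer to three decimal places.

T̂_Noah = 0.554(11.92) + 0.446(8.1) = 10.21628
T̂_Santiago = 0.554(10.9) + 0.446(5.4) = 8.44700
Difference = 10.21628 − 8.44700 = 1.76928

1.769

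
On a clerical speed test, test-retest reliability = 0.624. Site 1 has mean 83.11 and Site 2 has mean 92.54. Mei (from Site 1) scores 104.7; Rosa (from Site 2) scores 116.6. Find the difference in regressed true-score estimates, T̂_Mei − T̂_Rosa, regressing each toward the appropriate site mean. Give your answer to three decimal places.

T̂_Mei = 0.624(104.7) + 0.376(83.11) = 96.58216
T̂_Rosa = 0.624(116.6) + 0.376(92.54) = 107.55344
Difference = 96.58216 − 107.55344 = -10.97128

-10.971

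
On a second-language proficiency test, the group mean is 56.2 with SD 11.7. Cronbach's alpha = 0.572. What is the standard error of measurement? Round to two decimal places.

7.65

SEM = SD · √(1 − ρ) = 11.7 × √0.428 = 11.7 × 0.6542 = 7.654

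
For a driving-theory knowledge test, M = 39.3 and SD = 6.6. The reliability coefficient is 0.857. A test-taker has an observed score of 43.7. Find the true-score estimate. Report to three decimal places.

Regress the observed score toward the mean by the unreliability: T̂ = 0.857·43.7 + 0.143·39.3 = 37.4509 + 5.6199 = 43.0708.

43.071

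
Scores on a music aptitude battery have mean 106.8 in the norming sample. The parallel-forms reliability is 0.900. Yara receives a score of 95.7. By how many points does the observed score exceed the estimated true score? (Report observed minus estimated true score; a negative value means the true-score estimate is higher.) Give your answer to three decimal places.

Kelley's formula gives T̂ = 0.900·95.7 + 0.100·106.8 = 86.1300 + 10.6800 = 96.81000.
X − T̂ = 95.7 − 96.8100 = -1.1100 → -1.110

-1.110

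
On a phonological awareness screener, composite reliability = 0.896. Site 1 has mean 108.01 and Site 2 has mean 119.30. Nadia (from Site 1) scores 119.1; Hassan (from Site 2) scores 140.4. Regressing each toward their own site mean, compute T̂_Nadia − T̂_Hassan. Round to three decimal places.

T̂_Nadia = 0.896(119.1) + 0.104(108.01) = 117.94664
T̂_Hassan = 0.896(140.4) + 0.104(119.30) = 138.20560
Difference = 117.94664 − 138.20560 = -20.25896

-20.259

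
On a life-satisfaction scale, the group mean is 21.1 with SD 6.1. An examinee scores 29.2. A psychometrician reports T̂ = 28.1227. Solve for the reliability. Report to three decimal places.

0.867

T̂ = ρX + (1 − ρ)μ  ⇒  T̂ − μ = ρ(X − μ)
ρ = (T̂ − μ)/(X − μ) = (28.1227 − 21.1) / (29.2 − 21.1) = 7.0227 / 8.1 = 0.86700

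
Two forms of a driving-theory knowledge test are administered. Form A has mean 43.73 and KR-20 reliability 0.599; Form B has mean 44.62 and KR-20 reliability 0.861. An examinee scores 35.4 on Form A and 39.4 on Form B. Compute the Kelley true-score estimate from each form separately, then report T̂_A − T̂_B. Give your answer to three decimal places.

T̂_A = 0.599(35.4) + 0.401(43.73) = 38.74033
T̂_B = 0.861(39.4) + 0.139(44.62) = 40.12558
T̂_A − T̂_B = -1.38525

-1.385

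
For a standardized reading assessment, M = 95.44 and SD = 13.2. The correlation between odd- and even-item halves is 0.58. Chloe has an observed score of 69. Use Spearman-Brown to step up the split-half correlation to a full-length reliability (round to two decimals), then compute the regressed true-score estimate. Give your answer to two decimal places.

76.14

Spearman-Brown: ρ = 2r/(1 + r) = 2(0.58)/(1 + 0.58) = 1.160/1.58 = 0.7342 → 0.73
T̂ = ρX + (1 − ρ)μ
  = 0.73 × 69 + 0.27 × 95.44
  = 50.37 + 25.7688
  = 76.139
  ≈ 76.14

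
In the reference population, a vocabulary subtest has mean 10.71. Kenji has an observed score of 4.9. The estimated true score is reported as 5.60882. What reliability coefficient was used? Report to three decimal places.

T̂ = ρX + (1 − ρ)μ  ⇒  T̂ − μ = ρ(X − μ)
ρ = (T̂ − μ)/(X − μ) = (5.60882 − 10.71) / (4.9 − 10.71) = -5.10118 / -5.81 = 0.87800

0.878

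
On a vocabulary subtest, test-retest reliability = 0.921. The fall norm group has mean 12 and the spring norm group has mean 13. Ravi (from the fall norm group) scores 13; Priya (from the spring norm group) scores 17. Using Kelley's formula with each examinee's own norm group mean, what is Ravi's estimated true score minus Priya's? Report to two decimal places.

T̂_Ravi = 0.921(13) + 0.079(12) = 12.9210
T̂_Priya = 0.921(17) + 0.079(13) = 16.6840
Difference = 12.9210 − 16.6840 = -3.7630

-3.76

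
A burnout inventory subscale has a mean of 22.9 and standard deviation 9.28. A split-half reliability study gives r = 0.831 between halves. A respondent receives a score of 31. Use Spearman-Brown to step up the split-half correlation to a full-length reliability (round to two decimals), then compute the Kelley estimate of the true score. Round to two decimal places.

30.27

Spearman-Brown: ρ = 2r/(1 + r) = 2(0.831)/(1 + 0.831) = 1.6620/1.831 = 0.9077 → 0.91
T̂ = ρX + (1 − ρ)μ
  = 0.91 × 31 + 0.09 × 22.9
  = 28.21 + 2.061
  = 30.271
  ≈ 30.27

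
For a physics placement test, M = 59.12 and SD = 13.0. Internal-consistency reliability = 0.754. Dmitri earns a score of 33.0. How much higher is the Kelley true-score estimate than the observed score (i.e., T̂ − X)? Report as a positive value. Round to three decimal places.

6.426

T̂ = ρX + (1 − ρ)μ
  = 0.754 × 33.0 + 0.246 × 59.12
  = 24.8820 + 14.54352
  = 39.42552
  ≈ 39.4255
T̂ − X = 39.4255 − 33.0 = 6.4255 → 6.426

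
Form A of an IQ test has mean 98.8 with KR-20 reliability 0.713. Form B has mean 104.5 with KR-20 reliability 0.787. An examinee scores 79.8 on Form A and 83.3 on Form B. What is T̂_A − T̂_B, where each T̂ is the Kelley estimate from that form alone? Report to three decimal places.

T̂_A = 0.713(79.8) + 0.287(98.8) = 85.25300
T̂_B = 0.787(83.3) + 0.213(104.5) = 87.81560
T̂_A − T̂_B = -2.56260

-2.563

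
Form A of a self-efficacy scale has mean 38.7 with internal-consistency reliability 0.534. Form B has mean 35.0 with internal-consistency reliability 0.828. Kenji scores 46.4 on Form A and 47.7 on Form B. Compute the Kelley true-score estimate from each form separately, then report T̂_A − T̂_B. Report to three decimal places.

T̂_A = 0.534(46.4) + 0.466(38.7) = 42.81180
T̂_B = 0.828(47.7) + 0.172(35.0) = 45.51560
T̂_A − T̂_B = -2.70380

-2.704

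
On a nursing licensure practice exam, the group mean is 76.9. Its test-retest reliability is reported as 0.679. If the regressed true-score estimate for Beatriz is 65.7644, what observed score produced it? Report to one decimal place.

T̂ = ρX + (1 − ρ)μ  ⇒  X = (T̂ − (1 − ρ)μ) / ρ
X = (65.7644 − 0.321 × 76.9) / 0.679 = (65.7644 − 24.6849) / 0.679 = 41.0795 / 0.679 = 60.500

60.5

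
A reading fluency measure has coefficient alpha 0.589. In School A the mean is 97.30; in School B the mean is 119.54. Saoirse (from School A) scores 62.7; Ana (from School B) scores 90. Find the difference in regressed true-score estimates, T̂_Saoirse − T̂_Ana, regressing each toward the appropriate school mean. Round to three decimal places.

-25.220

T̂_Saoirse = 0.589(62.7) + 0.411(97.30) = 76.92060
T̂_Ana = 0.589(90) + 0.411(119.54) = 102.14094
Difference = 76.92060 − 102.14094 = -25.22034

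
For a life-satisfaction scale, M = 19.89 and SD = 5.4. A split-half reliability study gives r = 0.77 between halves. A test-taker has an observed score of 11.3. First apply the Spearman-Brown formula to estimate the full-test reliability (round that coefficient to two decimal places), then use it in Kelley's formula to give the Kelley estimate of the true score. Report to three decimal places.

Spearman-Brown: ρ = 2r/(1 + r) = 2(0.77)/(1 + 0.77) = 1.540/1.77 = 0.8701 → 0.87
T̂ = 0.87(11.3) + 0.13(19.89) = 9.831 + 2.5857 = 12.4167 → 12.417

12.417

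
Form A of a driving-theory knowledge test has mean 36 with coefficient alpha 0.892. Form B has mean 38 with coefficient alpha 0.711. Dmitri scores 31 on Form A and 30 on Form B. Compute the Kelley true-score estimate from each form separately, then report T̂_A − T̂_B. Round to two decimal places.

-0.77

T̂_A = 0.892(31) + 0.108(36) = 31.5400
T̂_B = 0.711(30) + 0.289(38) = 32.3120
T̂_A − T̂_B = -0.7720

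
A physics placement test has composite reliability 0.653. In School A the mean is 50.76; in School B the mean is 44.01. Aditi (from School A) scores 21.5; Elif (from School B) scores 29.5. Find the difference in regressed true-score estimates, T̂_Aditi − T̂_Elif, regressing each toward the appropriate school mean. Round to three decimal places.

-2.882

T̂_Aditi = 0.653(21.5) + 0.347(50.76) = 31.65322
T̂_Elif = 0.653(29.5) + 0.347(44.01) = 34.53497
Difference = 31.65322 − 34.53497 = -2.88175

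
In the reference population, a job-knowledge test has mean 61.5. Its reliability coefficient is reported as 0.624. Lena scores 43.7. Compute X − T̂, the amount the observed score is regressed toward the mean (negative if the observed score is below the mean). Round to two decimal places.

T̂ = 0.624(43.7) + 0.376(61.5) = 27.2688 + 23.1240 = 50.3928 → 50.393
X − T̂ = 43.7 − 50.393 = -6.693 → -6.69

-6.69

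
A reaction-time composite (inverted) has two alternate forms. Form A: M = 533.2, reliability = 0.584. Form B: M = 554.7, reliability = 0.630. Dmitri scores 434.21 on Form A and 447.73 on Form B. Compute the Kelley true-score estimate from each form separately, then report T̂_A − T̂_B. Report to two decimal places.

-11.92

T̂_A = 0.584(434.21) + 0.416(533.2) = 475.3898
T̂_B = 0.630(447.73) + 0.370(554.7) = 487.3089
T̂_A − T̂_B = -11.9191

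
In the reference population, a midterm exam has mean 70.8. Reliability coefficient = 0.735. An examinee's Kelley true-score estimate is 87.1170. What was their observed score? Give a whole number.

93

T̂ = ρX + (1 − ρ)μ  ⇒  X = (T̂ − (1 − ρ)μ) / ρ
X = (87.1170 − 0.265 × 70.8) / 0.735 = (87.1170 − 18.7620) / 0.735 = 68.3550 / 0.735 = 93.00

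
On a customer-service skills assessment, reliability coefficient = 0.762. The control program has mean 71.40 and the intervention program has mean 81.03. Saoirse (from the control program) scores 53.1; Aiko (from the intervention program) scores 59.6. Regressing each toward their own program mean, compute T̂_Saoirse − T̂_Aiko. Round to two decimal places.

T̂_Saoirse = 0.762(53.1) + 0.238(71.40) = 57.4554
T̂_Aiko = 0.762(59.6) + 0.238(81.03) = 64.7003
Difference = 57.4554 − 64.7003 = -7.2449

-7.24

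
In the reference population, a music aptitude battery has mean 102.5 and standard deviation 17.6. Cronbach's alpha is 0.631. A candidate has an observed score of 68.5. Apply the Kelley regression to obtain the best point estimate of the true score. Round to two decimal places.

T̂ = ρX + (1 − ρ)μ
  = 0.631 × 68.5 + 0.369 × 102.5
  = 43.2235 + 37.8225
  = 81.046
  ≈ 81.05

81.05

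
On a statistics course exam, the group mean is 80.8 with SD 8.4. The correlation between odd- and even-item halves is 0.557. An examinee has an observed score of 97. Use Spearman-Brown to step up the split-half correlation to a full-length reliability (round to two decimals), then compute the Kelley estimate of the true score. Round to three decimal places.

92.464

Spearman-Brown: ρ = 2r/(1 + r) = 2(0.557)/(1 + 0.557) = 1.1140/1.557 = 0.7155 → 0.72
Weight the observed score by reliability and the mean by (1 − reliability): T̂ = 0.72·97 + 0.28·80.8 = 69.84 + 22.624 = 92.4640.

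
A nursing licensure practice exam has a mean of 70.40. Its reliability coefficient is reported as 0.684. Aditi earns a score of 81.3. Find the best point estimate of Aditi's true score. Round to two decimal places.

77.86

Kelley's formula gives T̂ = 0.684·81.3 + 0.316·70.40 = 55.6092 + 22.24640 = 77.856.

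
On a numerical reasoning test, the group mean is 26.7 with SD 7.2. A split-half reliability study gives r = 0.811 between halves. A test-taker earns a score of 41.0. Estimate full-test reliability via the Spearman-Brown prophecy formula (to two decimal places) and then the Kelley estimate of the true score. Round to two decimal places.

Spearman-Brown: ρ = 2r/(1 + r) = 2(0.811)/(1 + 0.811) = 1.6220/1.811 = 0.8956 → 0.90
T̂ = ρX + (1 − ρ)μ
  = 0.90 × 41.0 + 0.10 × 26.7
  = 36.900 + 2.670
  = 39.570
  ≈ 39.57

39.57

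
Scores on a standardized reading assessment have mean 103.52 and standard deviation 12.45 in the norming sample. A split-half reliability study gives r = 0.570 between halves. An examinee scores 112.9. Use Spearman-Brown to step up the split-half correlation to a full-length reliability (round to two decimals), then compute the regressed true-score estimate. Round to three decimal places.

Spearman-Brown: ρ = 2r/(1 + r) = 2(0.570)/(1 + 0.570) = 1.1400/1.570 = 0.7261 → 0.73
T̂ = 0.73(112.9) + 0.27(103.52) = 82.417 + 27.9504 = 110.3674 → 110.367

110.367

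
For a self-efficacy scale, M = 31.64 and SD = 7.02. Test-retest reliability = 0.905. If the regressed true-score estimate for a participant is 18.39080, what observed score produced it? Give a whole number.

T̂ = ρX + (1 − ρ)μ  ⇒  X = (T̂ − (1 − ρ)μ) / ρ
X = (18.39080 − 0.095 × 31.64) / 0.905 = (18.39080 − 3.00580) / 0.905 = 15.38500 / 0.905 = 17.00

17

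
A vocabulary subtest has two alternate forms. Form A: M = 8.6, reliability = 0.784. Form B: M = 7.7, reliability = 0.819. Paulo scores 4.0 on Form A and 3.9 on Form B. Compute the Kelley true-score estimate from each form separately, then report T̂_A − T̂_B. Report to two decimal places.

0.41

T̂_A = 0.784(4.0) + 0.216(8.6) = 4.9936
T̂_B = 0.819(3.9) + 0.181(7.7) = 4.5878
T̂_A − T̂_B = 0.4058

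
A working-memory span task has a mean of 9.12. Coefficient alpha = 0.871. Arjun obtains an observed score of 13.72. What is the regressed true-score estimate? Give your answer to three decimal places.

13.127

T̂ = ρX + (1 − ρ)μ
  = 0.871 × 13.72 + 0.129 × 9.12
  = 11.95012 + 1.17648
  = 13.1266
  ≈ 13.127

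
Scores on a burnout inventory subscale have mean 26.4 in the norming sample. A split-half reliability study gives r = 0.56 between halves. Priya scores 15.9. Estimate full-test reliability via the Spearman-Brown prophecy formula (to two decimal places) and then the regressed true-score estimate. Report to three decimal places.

Spearman-Brown: ρ = 2r/(1 + r) = 2(0.56)/(1 + 0.56) = 1.120/1.56 = 0.7179 → 0.72
Regress the observed score toward the mean by the unreliability: T̂ = 0.72·15.9 + 0.28·26.4 = 11.448 + 7.392 = 18.8400.

18.840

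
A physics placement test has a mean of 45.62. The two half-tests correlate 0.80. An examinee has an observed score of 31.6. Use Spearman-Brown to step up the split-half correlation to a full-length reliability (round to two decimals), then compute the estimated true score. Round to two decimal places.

Spearman-Brown: ρ = 2r/(1 + r) = 2(0.80)/(1 + 0.80) = 1.600/1.80 = 0.8889 → 0.89
T̂ = 0.89(31.6) + 0.11(45.62) = 28.124 + 5.0182 = 33.142 → 33.14

33.14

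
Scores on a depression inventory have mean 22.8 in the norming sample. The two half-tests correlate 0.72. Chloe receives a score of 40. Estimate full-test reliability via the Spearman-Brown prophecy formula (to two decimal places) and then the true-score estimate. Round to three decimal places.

Spearman-Brown: ρ = 2r/(1 + r) = 2(0.72)/(1 + 0.72) = 1.440/1.72 = 0.8372 → 0.84
T̂ = 0.84(40) + 0.16(22.8) = 33.60 + 3.648 = 37.2480 → 37.248

37.248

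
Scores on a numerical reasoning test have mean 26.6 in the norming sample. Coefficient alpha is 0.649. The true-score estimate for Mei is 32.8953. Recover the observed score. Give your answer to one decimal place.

36.3

T̂ = ρX + (1 − ρ)μ  ⇒  X = (T̂ − (1 − ρ)μ) / ρ
X = (32.8953 − 0.351 × 26.6) / 0.649 = (32.8953 − 9.3366) / 0.649 = 23.5587 / 0.649 = 36.300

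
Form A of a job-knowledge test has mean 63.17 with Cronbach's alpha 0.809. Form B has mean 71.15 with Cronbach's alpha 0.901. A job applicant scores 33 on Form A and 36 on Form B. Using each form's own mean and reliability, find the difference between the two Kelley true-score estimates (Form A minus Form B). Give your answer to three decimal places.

-0.717

T̂_A = 0.809(33) + 0.191(63.17) = 38.76247
T̂_B = 0.901(36) + 0.099(71.15) = 39.47985
T̂_A − T̂_B = -0.71738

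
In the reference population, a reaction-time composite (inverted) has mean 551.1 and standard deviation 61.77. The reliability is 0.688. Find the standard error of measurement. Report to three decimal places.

SEM = SD · √(1 − ρ) = 61.77 × √0.312 = 61.77 × 0.5586 = 34.5028

34.503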